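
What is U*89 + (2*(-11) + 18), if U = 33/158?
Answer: 2305/158 ≈ 14.589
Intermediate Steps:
U = 33/158 (U = 33*(1/158) = 33/158 ≈ 0.20886)
U*89 + (2*(-11) + 18) = (33/158)*89 + (2*(-11) + 18) = 2937/158 + (-22 + 18) = 2937/158 - 4 = 2305/158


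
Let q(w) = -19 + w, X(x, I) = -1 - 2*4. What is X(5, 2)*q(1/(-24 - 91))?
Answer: 19674/115 ≈ 171.08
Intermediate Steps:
X(x, I) = -9 (X(x, I) = -1 - 8 = -9)
X(5, 2)*q(1/(-24 - 91)) = -9*(-19 + 1/(-24 - 91)) = -9*(-19 + 1/(-115)) = -9*(-19 - 1/115) = -9*(-2186/115) = 19674/115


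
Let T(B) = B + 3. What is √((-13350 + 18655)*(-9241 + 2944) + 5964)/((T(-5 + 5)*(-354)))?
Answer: -I*√412341/118 ≈ -5.4418*I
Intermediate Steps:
T(B) = 3 + B
√((-13350 + 18655)*(-9241 + 2944) + 5964)/((T(-5 + 5)*(-354))) = √((-13350 + 18655)*(-9241 + 2944) + 5964)/(((3 + (-5 + 5))*(-354))) = √(5305*(-6297) + 5964)/(((3 + 0)*(-354))) = √(-33405585 + 5964)/((3*(-354))) = √(-33399621)/(-1062) = (9*I*√412341)*(-1/1062) = -I*√412341/118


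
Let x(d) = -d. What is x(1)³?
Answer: -1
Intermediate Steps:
x(1)³ = (-1*1)³ = (-1)³ = -1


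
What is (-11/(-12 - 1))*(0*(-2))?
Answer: 0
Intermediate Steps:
(-11/(-12 - 1))*(0*(-2)) = (-11/(-13))*0 = -1/13*(-11)*0 = (11/13)*0 = 0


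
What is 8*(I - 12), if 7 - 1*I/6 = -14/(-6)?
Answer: 128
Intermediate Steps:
I = 28 (I = 42 - (-84)/(-6) = 42 - (-84)*(-1)/6 = 42 - 6*7/3 = 42 - 14 = 28)
8*(I - 12) = 8*(28 - 12) = 8*16 = 128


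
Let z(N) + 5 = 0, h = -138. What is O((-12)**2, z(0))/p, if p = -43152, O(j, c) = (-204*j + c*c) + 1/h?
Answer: 4050439/5954976 ≈ 0.68018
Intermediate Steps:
z(N) = -5 (z(N) = -5 + 0 = -5)
O(j, c) = -1/138 + c**2 - 204*j (O(j, c) = (-204*j + c*c) + 1/(-138) = (-204*j + c**2) - 1/138 = (c**2 - 204*j) - 1/138 = -1/138 + c**2 - 204*j)
O((-12)**2, z(0))/p = (-1/138 + (-5)**2 - 204*(-12)**2)/(-43152) = (-1/138 + 25 - 204*144)*(-1/43152) = (-1/138 + 25 - 29376)*(-1/43152) = -4050439/138*(-1/43152) = 4050439/5954976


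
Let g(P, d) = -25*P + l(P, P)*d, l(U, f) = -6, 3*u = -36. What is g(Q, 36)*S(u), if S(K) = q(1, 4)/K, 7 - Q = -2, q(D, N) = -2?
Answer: -147/2 ≈ -73.500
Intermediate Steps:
u = -12 (u = (1/3)*(-36) = -12)
Q = 9 (Q = 7 - 1*(-2) = 7 + 2 = 9)
g(P, d) = -25*P - 6*d
S(K) = -2/K
g(Q, 36)*S(u) = (-25*9 - 6*36)*(-2/(-12)) = (-225 - 216)*(-2*(-1/12)) = -441*1/6 = -147/2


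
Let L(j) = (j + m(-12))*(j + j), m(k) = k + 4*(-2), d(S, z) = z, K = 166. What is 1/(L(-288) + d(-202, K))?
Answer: 1/177574 ≈ 5.6315e-6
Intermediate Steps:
m(k) = -8 + k (m(k) = k - 8 = -8 + k)
L(j) = 2*j*(-20 + j) (L(j) = (j + (-8 - 12))*(j + j) = (j - 20)*(2*j) = (-20 + j)*(2*j) = 2*j*(-20 + j))
1/(L(-288) + d(-202, K)) = 1/(2*(-288)*(-20 - 288) + 166) = 1/(2*(-288)*(-308) + 166) = 1/(177408 + 166) = 1/177574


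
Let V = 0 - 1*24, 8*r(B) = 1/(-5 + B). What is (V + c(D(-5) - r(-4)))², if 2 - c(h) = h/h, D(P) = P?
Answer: 529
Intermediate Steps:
r(B) = 1/(8*(-5 + B))
c(h) = 1 (c(h) = 2 - h/h = 2 - 1*1 = 2 - 1 = 1)
V = -24 (V = 0 - 24 = -24)
(V + c(D(-5) - r(-4)))² = (-24 + 1)² = (-23)² = 529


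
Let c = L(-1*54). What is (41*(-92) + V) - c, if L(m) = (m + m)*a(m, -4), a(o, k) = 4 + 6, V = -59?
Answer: -2751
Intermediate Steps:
a(o, k) = 10
L(m) = 20*m (L(m) = (m + m)*10 = (2*m)*10 = 20*m)
c = -1080 (c = 20*(-1*54) = 20*(-54) = -1080)
(41*(-92) + V) - c = (41*(-92) - 59) - 1*(-1080) = (-3772 - 59) + 1080 = -3831 + 1080 = -2751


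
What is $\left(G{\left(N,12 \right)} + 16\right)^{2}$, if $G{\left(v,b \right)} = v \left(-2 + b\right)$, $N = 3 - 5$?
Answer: $16$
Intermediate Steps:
$N = -2$ ($N = 3 - 5 = -2$)
$\left(G{\left(N,12 \right)} + 16\right)^{2} = \left(- 2 \left(-2 + 12\right) + 16\right)^{2} = \left(\left(-2\right) 10 + 16\right)^{2} = \left(-20 + 16\right)^{2} = \left(-4\right)^{2} = 16$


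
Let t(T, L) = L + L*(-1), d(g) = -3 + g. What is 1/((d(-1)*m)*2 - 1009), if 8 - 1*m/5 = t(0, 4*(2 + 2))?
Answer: -1/1329 ≈ -0.00075245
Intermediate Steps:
t(T, L) = 0 (t(T, L) = L - L = 0)
m = 40 (m = 40 - 5*0 = 40 + 0 = 40)
1/((d(-1)*m)*2 - 1009) = 1/(((-3 - 1)*40)*2 - 1009) = 1/(-4*40*2 - 1009) = 1/(-160*2 - 1009) = 1/(-320 - 1009) = 1/(-1329) = -1/1329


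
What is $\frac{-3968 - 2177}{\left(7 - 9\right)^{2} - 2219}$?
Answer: $\frac{1229}{443} \approx 2.7743$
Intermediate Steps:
$\frac{-3968 - 2177}{\left(7 - 9\right)^{2} - 2219} = - \frac{6145}{\left(-2\right)^{2} - 2219} = - \frac{6145}{4 - 2219} = - \frac{6145}{-2215} = \left(-6145\right) \left(- \frac{1}{2215}\right) = \frac{1229}{443}$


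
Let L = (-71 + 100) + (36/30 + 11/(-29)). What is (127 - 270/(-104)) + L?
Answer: 1202003/7540 ≈ 159.42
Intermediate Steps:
L = 4324/145 (L = 29 + (36*(1/30) + 11*(-1/29)) = 29 + (6/5 - 11/29) = 29 + 119/145 = 4324/145 ≈ 29.821)
(127 - 270/(-104)) + L = (127 - 270/(-104)) + 4324/145 = (127 - 270*(-1/104)) + 4324/145 = (127 + 135/52) + 4324/145 = 6739/52 + 4324/145 = 1202003/7540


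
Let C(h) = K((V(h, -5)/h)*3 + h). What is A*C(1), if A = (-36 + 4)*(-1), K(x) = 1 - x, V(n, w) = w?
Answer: 480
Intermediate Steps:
C(h) = 1 - h + 15/h (C(h) = 1 - (-5/h*3 + h) = 1 - (-15/h + h) = 1 - (h - 15/h) = 1 + (-h + 15/h) = 1 - h + 15/h)
A = 32 (A = -32*(-1) = 32)
A*C(1) = 32*(1 - 1*1 + 15/1) = 32*(1 - 1 + 15*1) = 32*(1 - 1 + 15) = 32*15 = 480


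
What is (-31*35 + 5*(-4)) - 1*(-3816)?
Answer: 2711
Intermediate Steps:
(-31*35 + 5*(-4)) - 1*(-3816) = (-1085 - 20) + 3816 = -1105 + 3816 = 2711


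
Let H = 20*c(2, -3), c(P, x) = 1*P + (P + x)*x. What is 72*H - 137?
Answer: 7063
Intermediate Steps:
c(P, x) = P + x*(P + x)
H = 100 (H = 20*(2 + (-3)² + 2*(-3)) = 20*(2 + 9 - 6) = 20*5 = 100)
72*H - 137 = 72*100 - 137 = 7200 - 137 = 7063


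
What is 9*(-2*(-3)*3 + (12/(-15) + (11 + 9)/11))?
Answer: 9414/55 ≈ 171.16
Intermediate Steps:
9*(-2*(-3)*3 + (12/(-15) + (11 + 9)/11)) = 9*(6*3 + (12*(-1/15) + 20*(1/11))) = 9*(18 + (-⅘ + 20/11)) = 9*(18 + 56/55) = 9*(1046/55) = 9414/55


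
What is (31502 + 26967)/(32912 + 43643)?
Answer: 58469/76555 ≈ 0.76375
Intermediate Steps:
(31502 + 26967)/(32912 + 43643) = 58469/76555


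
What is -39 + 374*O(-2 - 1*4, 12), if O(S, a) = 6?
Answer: 2205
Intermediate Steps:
-39 + 374*O(-2 - 1*4, 12) = -39 + 374*6 = -39 + 2244 = 2205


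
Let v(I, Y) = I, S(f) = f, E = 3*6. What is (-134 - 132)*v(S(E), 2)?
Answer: -4788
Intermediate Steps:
E = 18
(-134 - 132)*v(S(E), 2) = (-134 - 132)*18 = -266*18 = -4788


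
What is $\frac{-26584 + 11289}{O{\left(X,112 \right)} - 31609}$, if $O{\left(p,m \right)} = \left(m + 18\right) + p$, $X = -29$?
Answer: $\frac{15295}{31508} \approx 0.48543$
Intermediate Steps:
$O{\left(p,m \right)} = 18 + m + p$ ($O{\left(p,m \right)} = \left(18 + m\right) + p = 18 + m + p$)
$\frac{-26584 + 11289}{O{\left(X,112 \right)} - 31609} = \frac{-26584 + 11289}{\left(18 + 112 - 29\right) - 31609} = - \frac{15295}{101 - 31609} = - \frac{15295}{-31508} = \left(-15295\right) \left(- \frac{1}{31508}\right) = \frac{15295}{31508}$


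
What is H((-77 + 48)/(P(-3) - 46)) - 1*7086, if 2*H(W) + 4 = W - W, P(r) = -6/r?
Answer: -7088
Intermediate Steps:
H(W) = -2 (H(W) = -2 + (W - W)/2 = -2 + (1/2)*0 = -2 + 0 = -2)
H((-77 + 48)/(P(-3) - 46)) - 1*7086 = -2 - 1*7086 = -2 - 7086 = -7088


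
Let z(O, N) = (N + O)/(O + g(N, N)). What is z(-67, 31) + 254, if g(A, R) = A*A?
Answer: 37840/149 ≈ 253.96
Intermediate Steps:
g(A, R) = A²
z(O, N) = (N + O)/(O + N²)
z(-67, 31) + 254 = (31 - 67)/(-67 + 31²) + 254 = -36/(-67 + 961) + 254 = -36/894 + 254 = (1/894)*(-36) + 254 = -6/149 + 254 = 37840/149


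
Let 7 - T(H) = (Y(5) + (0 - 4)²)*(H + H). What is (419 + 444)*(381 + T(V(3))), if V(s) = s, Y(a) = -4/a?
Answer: 1280692/5 ≈ 2.5614e+5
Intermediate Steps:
T(H) = 7 - 152*H/5 (T(H) = 7 - (-4/5 + (0 - 4)²)*(H + H) = 7 - (-4*⅕ + (-4)²)*2*H = 7 - (-⅘ + 16)*2*H = 7 - 76*2*H/5 = 7 - 152*H/5)
(419 + 444)*(381 + T(V(3))) = (419 + 444)*(381 + (7 - 152/5*3)) = 863*(381 + (7 - 456/5)) = 863*(381 - 421/5) = 863*(1484/5) = 1280692/5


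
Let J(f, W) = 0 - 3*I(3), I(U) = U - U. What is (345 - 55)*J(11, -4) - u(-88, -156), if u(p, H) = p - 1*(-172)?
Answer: -84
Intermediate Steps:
u(p, H) = 172 + p (u(p, H) = p + 172 = 172 + p)
I(U) = 0
J(f, W) = 0 (J(f, W) = 0 - 3*0 = 0 + 0 = 0)
(345 - 55)*J(11, -4) - u(-88, -156) = (345 - 55)*0 - (172 - 88) = 290*0 - 1*84 = 0 - 84 = -84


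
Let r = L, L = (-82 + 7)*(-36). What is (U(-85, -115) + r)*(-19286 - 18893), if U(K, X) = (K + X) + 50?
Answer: -97356450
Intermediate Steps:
L = 2700 (L = -75*(-36) = 2700)
r = 2700
U(K, X) = 50 + K + X
(U(-85, -115) + r)*(-19286 - 18893) = ((50 - 85 - 115) + 2700)*(-19286 - 18893) = (-150 + 2700)*(-38179) = 2550*(-38179) = -97356450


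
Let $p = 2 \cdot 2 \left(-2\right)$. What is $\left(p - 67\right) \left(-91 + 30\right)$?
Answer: $4575$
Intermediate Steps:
$p = -8$ ($p = 4 \left(-2\right) = -8$)
$\left(p - 67\right) \left(-91 + 30\right) = \left(-8 - 67\right) \left(-91 + 30\right) = \left(-75\right) \left(-61\right) = 4575$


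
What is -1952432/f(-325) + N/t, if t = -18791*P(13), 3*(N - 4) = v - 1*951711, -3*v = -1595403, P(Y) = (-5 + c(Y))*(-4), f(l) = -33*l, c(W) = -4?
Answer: -219878709047/1209200850 ≈ -181.84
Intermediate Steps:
P(Y) = 36 (P(Y) = (-5 - 4)*(-4) = -9*(-4) = 36)
v = 531801 (v = -1/3*(-1595403) = 531801)
N = -139966 (N = 4 + (531801 - 1*951711)/3 = 4 + (531801 - 951711)/3 = 4 + (1/3)*(-419910) = 4 - 139970 = -139966)
t = -676476 (t = -18791*36 = -676476)
-1952432/f(-325) + N/t = -1952432/((-33*(-325))) - 139966/(-676476) = -1952432/10725 - 139966*(-1/676476) = -1952432*1/10725 + 69983/338238 = -1952432/10725 + 69983/338238 = -219878709047/1209200850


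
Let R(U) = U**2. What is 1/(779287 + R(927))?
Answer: 1/1638616 ≈ 6.1027e-7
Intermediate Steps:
1/(779287 + R(927)) = 1/(779287 + 927**2) = 1/(779287 + 859329) = 1/1638616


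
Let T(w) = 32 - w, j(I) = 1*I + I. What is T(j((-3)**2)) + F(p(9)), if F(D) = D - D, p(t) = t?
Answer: 14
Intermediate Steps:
j(I) = 2*I (j(I) = I + I = 2*I)
F(D) = 0
T(j((-3)**2)) + F(p(9)) = (32 - 2*(-3)**2) + 0 = (32 - 2*9) + 0 = (32 - 1*18) + 0 = (32 - 18) + 0 = 14 + 0 = 14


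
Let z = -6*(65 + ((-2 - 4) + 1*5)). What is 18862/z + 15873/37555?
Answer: -9490097/194880 ≈ -48.697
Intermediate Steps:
z = -384 (z = -6*(65 + (-6 + 5)) = -6*(65 - 1) = -6*64 = -384)
18862/z + 15873/37555 = 18862/(-384) + 15873/37555 = 18862*(-1/384) + 15873*(1/37555) = -9431/192 + 429/1015 = -9490097/194880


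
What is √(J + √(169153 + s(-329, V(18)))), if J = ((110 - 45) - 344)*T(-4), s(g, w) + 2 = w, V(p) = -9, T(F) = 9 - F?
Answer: √(-3627 + √169142) ≈ 56.707*I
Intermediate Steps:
s(g, w) = -2 + w
J = -3627 (J = ((110 - 45) - 344)*(9 - 1*(-4)) = (65 - 344)*(9 + 4) = -279*13 = -3627)
√(J + √(169153 + s(-329, V(18)))) = √(-3627 + √(169153 + (-2 - 9))) = √(-3627 + √(169153 - 11)) = √(-3627 + √169142)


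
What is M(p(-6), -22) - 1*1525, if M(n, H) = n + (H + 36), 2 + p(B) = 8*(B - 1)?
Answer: -1569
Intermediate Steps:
p(B) = -10 + 8*B (p(B) = -2 + 8*(B - 1) = -2 + 8*(-1 + B) = -2 + (-8 + 8*B) = -10 + 8*B)
M(n, H) = 36 + H + n (M(n, H) = n + (36 + H) = 36 + H + n)
M(p(-6), -22) - 1*1525 = (36 - 22 + (-10 + 8*(-6))) - 1*1525 = (36 - 22 + (-10 - 48)) - 1525 = (36 - 22 - 58) - 1525 = -44 - 1525 = -1569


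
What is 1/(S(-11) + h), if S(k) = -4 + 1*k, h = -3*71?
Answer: -1/228 ≈ -0.0043860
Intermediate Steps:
h = -213
S(k) = -4 + k
1/(S(-11) + h) = 1/((-4 - 11) - 213) = 1/(-15 - 213) = 1/(-228) = -1/228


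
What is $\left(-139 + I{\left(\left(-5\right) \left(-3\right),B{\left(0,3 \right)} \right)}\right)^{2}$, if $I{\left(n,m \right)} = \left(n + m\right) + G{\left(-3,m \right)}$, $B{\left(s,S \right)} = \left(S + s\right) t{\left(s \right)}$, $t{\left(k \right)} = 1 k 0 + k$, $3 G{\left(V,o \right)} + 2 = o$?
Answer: $\frac{139876}{9} \approx 15542.0$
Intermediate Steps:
$G{\left(V,o \right)} = - \frac{2}{3} + \frac{o}{3}$
$t{\left(k \right)} = k$ ($t{\left(k \right)} = k 0 + k = 0 + k = k$)
$B{\left(s,S \right)} = s \left(S + s\right)$ ($B{\left(s,S \right)} = \left(S + s\right) s = s \left(S + s\right)$)
$I{\left(n,m \right)} = - \frac{2}{3} + n + \frac{4 m}{3}$ ($I{\left(n,m \right)} = \left(n + m\right) + \left(- \frac{2}{3} + \frac{m}{3}\right) = \left(m + n\right) + \left(- \frac{2}{3} + \frac{m}{3}\right) = - \frac{2}{3} + n + \frac{4 m}{3}$)
$\left(-139 + I{\left(\left(-5\right) \left(-3\right),B{\left(0,3 \right)} \right)}\right)^{2} = \left(-139 - \left(- \frac{43}{3} - 0 \left(3 + 0\right)\right)\right)^{2} = \left(-139 + \left(- \frac{2}{3} + 15 + \frac{4 \cdot 0 \cdot 3}{3}\right)\right)^{2} = \left(-139 + \left(- \frac{2}{3} + 15 + \frac{4}{3} \cdot 0\right)\right)^{2} = \left(-139 + \left(- \frac{2}{3} + 15 + 0\right)\right)^{2} = \left(-139 + \frac{43}{3}\right)^{2} = \left(- \frac{374}{3}\right)^{2} = \frac{139876}{9}$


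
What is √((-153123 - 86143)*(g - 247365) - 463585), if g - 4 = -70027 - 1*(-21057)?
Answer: √70901469461 ≈ 2.6627e+5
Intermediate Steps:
g = -48966 (g = 4 + (-70027 - 1*(-21057)) = 4 + (-70027 + 21057) = 4 - 48970 = -48966)
√((-153123 - 86143)*(g - 247365) - 463585) = √((-153123 - 86143)*(-48966 - 247365) - 463585) = √(-239266*(-296331) - 463585) = √(70901933046 - 463585) = √70901469461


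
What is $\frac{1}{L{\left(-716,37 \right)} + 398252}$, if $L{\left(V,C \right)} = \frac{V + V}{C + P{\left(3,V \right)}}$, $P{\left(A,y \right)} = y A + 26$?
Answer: $\frac{2085}{830356852} \approx 2.511 \cdot 10^{-6}$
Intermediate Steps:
$P{\left(A,y \right)} = 26 + A y$ ($P{\left(A,y \right)} = A y + 26 = 26 + A y$)
$L{\left(V,C \right)} = \frac{2 V}{26 + C + 3 V}$ ($L{\left(V,C \right)} = \frac{V + V}{C + \left(26 + 3 V\right)} = \frac{2 V}{26 + C + 3 V}$)
$\frac{1}{L{\left(-716,37 \right)} + 398252} = \frac{1}{2 \left(-716\right) \frac{1}{26 + 37 + 3 \left(-716\right)} + 398252} = \frac{1}{2 \left(-716\right) \frac{1}{26 + 37 - 2148} + 398252} = \frac{1}{2 \left(-716\right) \frac{1}{-2085} + 398252} = \frac{1}{2 \left(-716\right) \left(- \frac{1}{2085}\right) + 398252} = \frac{1}{\frac{1432}{2085} + 398252} = \frac{1}{\frac{830356852}{2085}} = \frac{2085}{830356852}$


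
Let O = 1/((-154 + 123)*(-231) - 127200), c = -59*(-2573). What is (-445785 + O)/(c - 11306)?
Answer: -53511585616/16865599539 ≈ -3.1728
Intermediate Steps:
c = 151807
O = -1/120039 (O = 1/(-31*(-231) - 127200) = 1/(7161 - 127200) = 1/(-120039) = -1/120039 ≈ -8.3306e-6)
(-445785 + O)/(c - 11306) = (-445785 - 1/120039)/(151807 - 11306) = -53511585616/120039/140501 = -53511585616/120039*1/140501 = -53511585616/16865599539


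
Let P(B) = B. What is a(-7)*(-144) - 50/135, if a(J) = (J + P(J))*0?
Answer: -10/27 ≈ -0.37037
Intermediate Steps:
a(J) = 0 (a(J) = (J + J)*0 = (2*J)*0 = 0)
a(-7)*(-144) - 50/135 = 0*(-144) - 50/135 = 0 - 50*1/135 = 0 - 10/27 = -10/27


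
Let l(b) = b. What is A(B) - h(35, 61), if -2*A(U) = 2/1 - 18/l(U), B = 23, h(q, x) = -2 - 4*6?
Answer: 584/23 ≈ 25.391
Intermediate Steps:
h(q, x) = -26 (h(q, x) = -2 - 24 = -26)
A(U) = -1 + 9/U (A(U) = -(2/1 - 18/U)/2 = -(2*1 - 18/U)/2 = -(2 - 18/U)/2 = -1 + 9/U)
A(B) - h(35, 61) = (9 - 1*23)/23 - 1*(-26) = (9 - 23)/23 + 26 = (1/23)*(-14) + 26 = -14/23 + 26 = 584/23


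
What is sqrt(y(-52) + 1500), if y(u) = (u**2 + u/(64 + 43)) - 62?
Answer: 3*sqrt(5268466)/107 ≈ 64.355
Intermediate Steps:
y(u) = -62 + u**2 + u/107 (y(u) = (u**2 + u/107) - 62 = -62 + u**2 + u/107)
sqrt(y(-52) + 1500) = sqrt((-62 + (-52)**2 + (1/107)*(-52)) + 1500) = sqrt((-62 + 2704 - 52/107) + 1500) = sqrt(282642/107 + 1500) = sqrt(443142/107) = 3*sqrt(5268466)/107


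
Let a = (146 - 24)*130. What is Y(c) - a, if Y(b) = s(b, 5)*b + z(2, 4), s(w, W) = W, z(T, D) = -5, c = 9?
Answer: -15820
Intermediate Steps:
Y(b) = -5 + 5*b (Y(b) = 5*b - 5 = -5 + 5*b)
a = 15860 (a = 122*130 = 15860)
Y(c) - a = (-5 + 5*9) - 1*15860 = (-5 + 45) - 15860 = 40 - 15860 = -15820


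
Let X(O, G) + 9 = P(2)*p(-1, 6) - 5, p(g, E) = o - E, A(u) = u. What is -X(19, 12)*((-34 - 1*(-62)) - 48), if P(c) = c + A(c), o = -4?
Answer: -1080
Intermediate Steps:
P(c) = 2*c (P(c) = c + c = 2*c)
p(g, E) = -4 - E
X(O, G) = -54 (X(O, G) = -9 + ((2*2)*(-4 - 1*6) - 5) = -9 + (4*(-4 - 6) - 5) = -9 + (4*(-10) - 5) = -9 + (-40 - 5) = -9 - 45 = -54)
-X(19, 12)*((-34 - 1*(-62)) - 48) = -(-54)*((-34 - 1*(-62)) - 48) = -(-54)*((-34 + 62) - 48) = -(-54)*(28 - 48) = -(-54)*(-20) = -1*1080 = -1080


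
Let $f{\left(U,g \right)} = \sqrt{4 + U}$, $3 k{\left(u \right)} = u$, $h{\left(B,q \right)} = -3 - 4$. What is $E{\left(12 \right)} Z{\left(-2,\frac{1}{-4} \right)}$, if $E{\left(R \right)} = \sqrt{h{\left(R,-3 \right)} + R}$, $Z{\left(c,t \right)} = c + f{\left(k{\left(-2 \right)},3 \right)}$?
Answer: $\frac{\sqrt{5} \left(-6 + \sqrt{30}\right)}{3} \approx -0.38965$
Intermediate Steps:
$h{\left(B,q \right)} = -7$ ($h{\left(B,q \right)} = -3 - 4 = -7$)
$k{\left(u \right)} = \frac{u}{3}$
$Z{\left(c,t \right)} = c + \frac{\sqrt{30}}{3}$ ($Z{\left(c,t \right)} = c + \sqrt{4 + \frac{1}{3} \left(-2\right)} = c + \sqrt{4 - \frac{2}{3}} = c + \sqrt{\frac{10}{3}} = c + \frac{\sqrt{30}}{3}$)
$E{\left(R \right)} = \sqrt{-7 + R}$
$E{\left(12 \right)} Z{\left(-2,\frac{1}{-4} \right)} = \sqrt{-7 + 12} \left(-2 + \frac{\sqrt{30}}{3}\right) = \sqrt{5} \left(-2 + \frac{\sqrt{30}}{3}\right)$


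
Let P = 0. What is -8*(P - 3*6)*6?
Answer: 864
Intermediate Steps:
-8*(P - 3*6)*6 = -8*(0 - 3*6)*6 = -8*(0 - 18)*6 = -8*(-18)*6 = 144*6 = 864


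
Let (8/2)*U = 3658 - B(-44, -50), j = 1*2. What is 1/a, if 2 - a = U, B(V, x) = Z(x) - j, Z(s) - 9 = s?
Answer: -4/3693 ≈ -0.0010831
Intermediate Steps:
Z(s) = 9 + s
j = 2
B(V, x) = 7 + x (B(V, x) = (9 + x) - 1*2 = (9 + x) - 2 = 7 + x)
U = 3701/4 (U = (3658 - (7 - 50))/4 = (3658 - 1*(-43))/4 = (3658 + 43)/4 = (¼)*3701 = 3701/4 ≈ 925.25)
a = -3693/4 (a = 2 - 1*3701/4 = 2 - 3701/4 = -3693/4 ≈ -923.25)
1/a = 1/(-3693/4) = -4/3693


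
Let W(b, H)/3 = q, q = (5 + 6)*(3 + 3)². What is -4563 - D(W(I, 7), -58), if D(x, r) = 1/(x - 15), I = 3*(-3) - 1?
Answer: -5352400/1173 ≈ -4563.0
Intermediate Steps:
q = 396 (q = 11*6² = 11*36 = 396)
I = -10 (I = -9 - 1 = -10)
W(b, H) = 1188 (W(b, H) = 3*396 = 1188)
D(x, r) = 1/(-15 + x)
-4563 - D(W(I, 7), -58) = -4563 - 1/(-15 + 1188) = -4563 - 1/1173 = -5352400/1173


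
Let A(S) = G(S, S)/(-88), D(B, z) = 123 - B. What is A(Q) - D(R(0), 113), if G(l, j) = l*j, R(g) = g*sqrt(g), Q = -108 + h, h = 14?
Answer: -4915/22 ≈ -223.41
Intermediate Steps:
Q = -94 (Q = -108 + 14 = -94)
R(g) = g**(3/2)
G(l, j) = j*l
A(S) = -S**2/88 (A(S) = (S*S)/(-88) = S**2*(-1/88) = -S**2/88)
A(Q) - D(R(0), 113) = -1/88*(-94)**2 - (123 - 0**(3/2)) = -1/88*8836 - (123 - 1*0) = -2209/22 - (123 + 0) = -2209/22 - 1*123 = -2209/22 - 123 = -4915/22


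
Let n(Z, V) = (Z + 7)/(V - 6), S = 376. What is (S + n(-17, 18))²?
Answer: 5067001/36 ≈ 1.4075e+5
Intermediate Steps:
n(Z, V) = (7 + Z)/(-6 + V)
(S + n(-17, 18))² = (376 + (7 - 17)/(-6 + 18))² = (376 - 10/12)² = (376 + (1/12)*(-10))² = (376 - ⅚)² = (2251/6)² = 5067001/36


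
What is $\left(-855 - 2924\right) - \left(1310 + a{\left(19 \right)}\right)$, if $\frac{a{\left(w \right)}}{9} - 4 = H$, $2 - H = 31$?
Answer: $-4864$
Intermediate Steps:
$H = -29$ ($H = 2 - 31 = -29$)
$a{\left(w \right)} = -225$ ($a{\left(w \right)} = 36 + 9 \left(-29\right) = 36 - 261 = -225$)
$\left(-855 - 2924\right) - \left(1310 + a{\left(19 \right)}\right) = \left(-855 - 2924\right) - 1085 = -3779 + \left(-1310 + 225\right) = -3779 - 1085 = -4864$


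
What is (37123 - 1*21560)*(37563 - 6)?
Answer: 584499591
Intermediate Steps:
(37123 - 1*21560)*(37563 - 6) = (37123 - 21560)*37557 = 15563*37557 = 584499591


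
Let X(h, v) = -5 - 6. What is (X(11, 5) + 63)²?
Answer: 2704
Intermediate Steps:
X(h, v) = -11
(X(11, 5) + 63)² = (-11 + 63)² = 52² = 2704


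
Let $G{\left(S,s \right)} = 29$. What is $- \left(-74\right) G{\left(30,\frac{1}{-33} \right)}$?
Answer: $2146$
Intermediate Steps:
$- \left(-74\right) G{\left(30,\frac{1}{-33} \right)} = - \left(-74\right) 29 = \left(-1\right) \left(-2146\right) = 2146$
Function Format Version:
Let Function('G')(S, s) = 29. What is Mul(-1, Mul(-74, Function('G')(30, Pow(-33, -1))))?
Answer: 2146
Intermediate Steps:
Mul(-1, Mul(-74, Function('G')(30, Pow(-33, -1)))) = Mul(-1, Mul(-74, 29)) = Mul(-1, -2146) = 2146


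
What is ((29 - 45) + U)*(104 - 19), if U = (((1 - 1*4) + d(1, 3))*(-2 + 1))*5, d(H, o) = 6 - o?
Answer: -1360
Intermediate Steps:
U = 0 (U = (((1 - 1*4) + (6 - 1*3))*(-2 + 1))*5 = (((1 - 4) + (6 - 3))*(-1))*5 = ((-3 + 3)*(-1))*5 = (0*(-1))*5 = 0*5 = 0)
((29 - 45) + U)*(104 - 19) = ((29 - 45) + 0)*(104 - 19) = (-16 + 0)*85 = -16*85 = -1360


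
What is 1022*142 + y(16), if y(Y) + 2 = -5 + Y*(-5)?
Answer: 145037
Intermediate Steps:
y(Y) = -7 - 5*Y (y(Y) = -2 + (-5 + Y*(-5)) = -2 + (-5 - 5*Y) = -7 - 5*Y)
1022*142 + y(16) = 1022*142 + (-7 - 5*16) = 145124 + (-7 - 80) = 145124 - 87 = 145037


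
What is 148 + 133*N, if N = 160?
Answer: 21428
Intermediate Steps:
148 + 133*N = 148 + 133*160 = 148 + 21280 = 21428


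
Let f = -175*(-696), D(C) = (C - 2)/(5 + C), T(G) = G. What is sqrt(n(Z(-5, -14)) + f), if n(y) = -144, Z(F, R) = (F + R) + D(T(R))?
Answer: 2*sqrt(30414) ≈ 348.79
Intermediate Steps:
D(C) = (-2 + C)/(5 + C)
Z(F, R) = F + R + (-2 + R)/(5 + R) (Z(F, R) = (F + R) + (-2 + R)/(5 + R) = F + R + (-2 + R)/(5 + R))
f = 121800
sqrt(n(Z(-5, -14)) + f) = sqrt(-144 + 121800) = sqrt(121656) = 2*sqrt(30414)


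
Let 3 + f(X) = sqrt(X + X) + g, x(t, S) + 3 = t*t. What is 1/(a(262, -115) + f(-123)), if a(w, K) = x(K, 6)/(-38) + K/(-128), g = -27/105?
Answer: -846037557120/296966218884403 - 7245414400*I*sqrt(246)/890898656653209 ≈ -0.0028489 - 0.00012756*I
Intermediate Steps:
x(t, S) = -3 + t**2 (x(t, S) = -3 + t*t = -3 + t**2)
g = -9/35 (g = -27*1/105 = -9/35 ≈ -0.25714)
a(w, K) = 3/38 - K**2/38 - K/128 (a(w, K) = (-3 + K**2)/(-38) + K/(-128) = (-3 + K**2)*(-1/38) + K*(-1/128) = (3/38 - K**2/38) - K/128 = 3/38 - K**2/38 - K/128)
f(X) = -114/35 + sqrt(2)*sqrt(X) (f(X) = -3 + (sqrt(X + X) - 9/35) = -3 + (sqrt(2*X) - 9/35) = -3 + (sqrt(2)*sqrt(X) - 9/35) = -3 + (-9/35 + sqrt(2)*sqrt(X)) = -114/35 + sqrt(2)*sqrt(X))
1/(a(262, -115) + f(-123)) = 1/((3/38 - 1/38*(-115)**2 - 1/128*(-115)) + (-114/35 + sqrt(2)*sqrt(-123))) = 1/((3/38 - 1/38*13225 + 115/128) + (-114/35 + sqrt(2)*(I*sqrt(123)))) = 1/((3/38 - 13225/38 + 115/128) + (-114/35 + I*sqrt(246))) = 1/(-844023/2432 + (-114/35 + I*sqrt(246))) = 1/(-29818053/85120 + I*sqrt(246))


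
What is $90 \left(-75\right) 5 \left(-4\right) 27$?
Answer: $3645000$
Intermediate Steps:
$90 \left(-75\right) 5 \left(-4\right) 27 = - 6750 \left(\left(-20\right) 27\right) = \left(-6750\right) \left(-540\right) = 3645000$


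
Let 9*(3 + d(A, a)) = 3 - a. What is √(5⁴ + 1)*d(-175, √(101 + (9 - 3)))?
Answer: √626*(-24 - √107)/9 ≈ -95.477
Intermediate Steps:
d(A, a) = -8/3 - a/9 (d(A, a) = -3 + (3 - a)/9 = -3 + (⅓ - a/9) = -8/3 - a/9)
√(5⁴ + 1)*d(-175, √(101 + (9 - 3))) = √(5⁴ + 1)*(-8/3 - √(101 + (9 - 3))/9) = √(625 + 1)*(-8/3 - √(101 + 6)/9) = √626*(-8/3 - √107/9)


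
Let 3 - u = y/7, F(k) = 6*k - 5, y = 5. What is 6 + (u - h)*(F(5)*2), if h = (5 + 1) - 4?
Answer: 142/7 ≈ 20.286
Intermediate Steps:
F(k) = -5 + 6*k
u = 16/7 (u = 3 - 5/7 = 16/7 ≈ 2.2857)
h = 2 (h = 6 - 4 = 2)
6 + (u - h)*(F(5)*2) = 6 + (16/7 - 1*2)*((-5 + 6*5)*2) = 6 + (16/7 - 2)*((-5 + 30)*2) = 6 + 2*(25*2)/7 = 6 + (2/7)*50 = 6 + 100/7 = 142/7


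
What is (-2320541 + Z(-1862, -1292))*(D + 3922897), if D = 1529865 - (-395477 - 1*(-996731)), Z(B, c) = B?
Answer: -11267156733724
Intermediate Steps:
D = 928611 (D = 1529865 - (-395477 + 996731) = 1529865 - 1*601254 = 1529865 - 601254 = 928611)
(-2320541 + Z(-1862, -1292))*(D + 3922897) = (-2320541 - 1862)*(928611 + 3922897) = -2322403*4851508 = -11267156733724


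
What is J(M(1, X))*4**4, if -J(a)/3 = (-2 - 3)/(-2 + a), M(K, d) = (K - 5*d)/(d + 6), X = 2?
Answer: -6144/5 ≈ -1228.8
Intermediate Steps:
M(K, d) = (K - 5*d)/(6 + d)
J(a) = 15/(-2 + a) (J(a) = -3*(-2 - 3)/(-2 + a) = -(-15)/(-2 + a) = 15/(-2 + a))
J(M(1, X))*4**4 = (15/(-2 + (1 - 5*2)/(6 + 2)))*4**4 = (15/(-2 + (1 - 10)/8))*256 = (15/(-2 + (1/8)*(-9)))*256 = (15/(-2 - 9/8))*256 = (15/(-25/8))*256 = (15*(-8/25))*256 = -24/5*256 = -6144/5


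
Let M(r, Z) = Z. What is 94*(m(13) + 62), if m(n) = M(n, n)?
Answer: 7050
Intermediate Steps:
m(n) = n
94*(m(13) + 62) = 94*(13 + 62) = 94*75 = 7050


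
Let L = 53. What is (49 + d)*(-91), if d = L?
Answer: -9282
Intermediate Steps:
d = 53
(49 + d)*(-91) = (49 + 53)*(-91) = 102*(-91) = -9282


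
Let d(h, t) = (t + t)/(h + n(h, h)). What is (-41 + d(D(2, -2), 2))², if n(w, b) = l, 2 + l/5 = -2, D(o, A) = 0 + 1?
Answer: 613089/361 ≈ 1698.3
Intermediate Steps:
D(o, A) = 1
l = -20 (l = -10 + 5*(-2) = -10 - 10 = -20)
n(w, b) = -20
d(h, t) = 2*t/(-20 + h) (d(h, t) = (t + t)/(h - 20) = (2*t)/(-20 + h) = 2*t/(-20 + h))
(-41 + d(D(2, -2), 2))² = (-41 + 2*2/(-20 + 1))² = (-41 + 2*2/(-19))² = (-41 + 2*2*(-1/19))² = (-41 - 4/19)² = (-783/19)² = 613089/361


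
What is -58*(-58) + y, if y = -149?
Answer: 3215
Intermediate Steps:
-58*(-58) + y = -58*(-58) - 149 = 3364 - 149 = 3215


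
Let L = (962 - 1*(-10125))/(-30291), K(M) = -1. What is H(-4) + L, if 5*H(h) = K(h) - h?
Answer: 35438/151455 ≈ 0.23398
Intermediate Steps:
H(h) = -1/5 - h/5 (H(h) = (-1 - h)/5 = -1/5 - h/5)
L = -11087/30291 (L = (962 + 10125)*(-1/30291) = 11087*(-1/30291) = -11087/30291 ≈ -0.36602)
H(-4) + L = (-1/5 - 1/5*(-4)) - 11087/30291 = (-1/5 + 4/5) - 11087/30291 = 3/5 - 11087/30291 = 35438/151455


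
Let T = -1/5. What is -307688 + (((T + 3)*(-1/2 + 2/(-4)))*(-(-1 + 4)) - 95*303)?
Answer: -1682323/5 ≈ -3.3646e+5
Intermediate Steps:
T = -⅕ (T = -1*⅕ = -⅕ ≈ -0.20000)
-307688 + (((T + 3)*(-1/2 + 2/(-4)))*(-(-1 + 4)) - 95*303) = -307688 + (((-⅕ + 3)*(-1/2 + 2/(-4)))*(-(-1 + 4)) - 95*303) = -307688 + ((14*(-1*½ + 2*(-¼))/5)*(-1*3) - 28785) = -307688 + ((14*(-½ - ½)/5)*(-3) - 28785) = -307688 + (((14/5)*(-1))*(-3) - 28785) = -307688 + (-14/5*(-3) - 28785) = -307688 + (42/5 - 28785) = -307688 - 143883/5 = -1682323/5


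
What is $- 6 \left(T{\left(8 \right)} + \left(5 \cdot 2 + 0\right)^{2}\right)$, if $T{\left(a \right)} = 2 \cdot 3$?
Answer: $-636$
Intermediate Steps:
$T{\left(a \right)} = 6$
$- 6 \left(T{\left(8 \right)} + \left(5 \cdot 2 + 0\right)^{2}\right) = - 6 \left(6 + \left(5 \cdot 2 + 0\right)^{2}\right) = - 6 \left(6 + \left(10 + 0\right)^{2}\right) = - 6 \left(6 + 10^{2}\right) = - 6 \left(6 + 100\right) = \left(-6\right) 106 = -636$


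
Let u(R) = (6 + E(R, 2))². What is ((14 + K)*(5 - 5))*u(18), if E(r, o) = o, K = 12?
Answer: 0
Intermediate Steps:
u(R) = 64 (u(R) = (6 + 2)² = 8² = 64)
((14 + K)*(5 - 5))*u(18) = ((14 + 12)*(5 - 5))*64 = (26*0)*64 = 0*64 = 0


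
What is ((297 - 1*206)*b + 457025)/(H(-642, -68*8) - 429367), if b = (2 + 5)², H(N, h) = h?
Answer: -461484/429911 ≈ -1.0734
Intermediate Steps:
b = 49 (b = 7² = 49)
((297 - 1*206)*b + 457025)/(H(-642, -68*8) - 429367) = ((297 - 1*206)*49 + 457025)/(-68*8 - 429367) = ((297 - 206)*49 + 457025)/(-544 - 429367) = (91*49 + 457025)/(-429911) = (4459 + 457025)*(-1/429911) = 461484*(-1/429911) = -461484/429911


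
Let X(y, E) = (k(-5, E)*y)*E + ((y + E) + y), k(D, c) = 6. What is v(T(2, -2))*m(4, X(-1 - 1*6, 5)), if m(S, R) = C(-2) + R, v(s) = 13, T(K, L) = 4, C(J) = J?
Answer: -2873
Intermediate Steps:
X(y, E) = E + 2*y + 6*E*y (X(y, E) = (6*y)*E + ((y + E) + y) = 6*E*y + ((E + y) + y) = 6*E*y + (E + 2*y) = E + 2*y + 6*E*y)
m(S, R) = -2 + R
v(T(2, -2))*m(4, X(-1 - 1*6, 5)) = 13*(-2 + (5 + 2*(-1 - 1*6) + 6*5*(-1 - 1*6))) = 13*(-2 + (5 + 2*(-1 - 6) + 6*5*(-1 - 6))) = 13*(-2 + (5 + 2*(-7) + 6*5*(-7))) = 13*(-2 + (5 - 14 - 210)) = 13*(-2 - 219) = 13*(-221) = -2873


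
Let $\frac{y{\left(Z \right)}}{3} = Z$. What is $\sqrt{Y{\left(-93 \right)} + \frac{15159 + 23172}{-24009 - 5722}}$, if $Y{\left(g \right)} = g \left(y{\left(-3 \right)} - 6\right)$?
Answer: $\frac{3 \sqrt{136882891626}}{29731} \approx 37.332$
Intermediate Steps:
$y{\left(Z \right)} = 3 Z$
$Y{\left(g \right)} = - 15 g$ ($Y{\left(g \right)} = g \left(3 \left(-3\right) - 6\right) = g \left(-9 - 6\right) = g \left(-15\right) = - 15 g$)
$\sqrt{Y{\left(-93 \right)} + \frac{15159 + 23172}{-24009 - 5722}} = \sqrt{\left(-15\right) \left(-93\right) + \frac{15159 + 23172}{-24009 - 5722}} = \sqrt{1395 + \frac{38331}{-29731}} = \sqrt{1395 + 38331 \left(- \frac{1}{29731}\right)} = \sqrt{1395 - \frac{38331}{29731}} = \sqrt{\frac{41436414}{29731}} = \frac{3 \sqrt{136882891626}}{29731}$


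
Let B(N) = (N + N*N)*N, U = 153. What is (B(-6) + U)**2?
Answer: 729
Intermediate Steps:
B(N) = N*(N + N**2) (B(N) = (N + N**2)*N = N*(N + N**2))
(B(-6) + U)**2 = ((-6)**2*(1 - 6) + 153)**2 = (36*(-5) + 153)**2 = (-180 + 153)**2 = (-27)**2 = 729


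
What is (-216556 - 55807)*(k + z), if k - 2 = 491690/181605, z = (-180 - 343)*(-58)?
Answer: -300125558154422/36321 ≈ -8.2631e+9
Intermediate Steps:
z = 30334 (z = -523*(-58) = 30334)
k = 170980/36321 (k = 2 + 491690/181605 = 2 + 491690*(1/181605) = 2 + 98338/36321 = 170980/36321 ≈ 4.7075)
(-216556 - 55807)*(k + z) = (-216556 - 55807)*(170980/36321 + 30334) = -272363*1101932194/36321 = -300125558154422/36321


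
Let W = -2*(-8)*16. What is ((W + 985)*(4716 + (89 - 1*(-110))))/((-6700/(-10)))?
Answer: 1219903/134 ≈ 9103.8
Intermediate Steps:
W = 256 (W = 16*16 = 256)
((W + 985)*(4716 + (89 - 1*(-110))))/((-6700/(-10))) = ((256 + 985)*(4716 + (89 - 1*(-110))))/((-6700/(-10))) = (1241*(4716 + (89 + 110)))/((-6700*(-1/10))) = (1241*(4716 + 199))/670 = (1241*4915)*(1/670) = 6099515*(1/670) = 1219903/134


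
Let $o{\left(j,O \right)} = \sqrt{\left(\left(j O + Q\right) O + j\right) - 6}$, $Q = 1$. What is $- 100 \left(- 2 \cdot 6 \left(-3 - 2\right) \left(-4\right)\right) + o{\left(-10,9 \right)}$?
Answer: $24000 + i \sqrt{817} \approx 24000.0 + 28.583 i$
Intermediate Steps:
$o{\left(j,O \right)} = \sqrt{-6 + j + O \left(1 + O j\right)}$ ($o{\left(j,O \right)} = \sqrt{\left(\left(j O + 1\right) O + j\right) - 6} = \sqrt{\left(\left(O j + 1\right) O + j\right) - 6} = \sqrt{\left(\left(1 + O j\right) O + j\right) - 6} = \sqrt{\left(O \left(1 + O j\right) + j\right) - 6} = \sqrt{\left(j + O \left(1 + O j\right)\right) - 6} = \sqrt{-6 + j + O \left(1 + O j\right)}$)
$- 100 \left(- 2 \cdot 6 \left(-3 - 2\right) \left(-4\right)\right) + o{\left(-10,9 \right)} = - 100 \left(- 2 \cdot 6 \left(-3 - 2\right) \left(-4\right)\right) + \sqrt{-6 + 9 - 10 - 10 \cdot 9^{2}} = - 100 \left(- 2 \cdot 6 \left(-3 - 2\right) \left(-4\right)\right) + \sqrt{-6 + 9 - 10 - 810} = - 100 \left(- 2 \cdot 6 \left(-5\right) \left(-4\right)\right) + \sqrt{-6 + 9 - 10 - 810} = - 100 \left(- 2 \left(\left(-30\right) \left(-4\right)\right)\right) + \sqrt{-817} = - 100 \left(\left(-2\right) 120\right) + i \sqrt{817} = \left(-100\right) \left(-240\right) + i \sqrt{817} = 24000 + i \sqrt{817}$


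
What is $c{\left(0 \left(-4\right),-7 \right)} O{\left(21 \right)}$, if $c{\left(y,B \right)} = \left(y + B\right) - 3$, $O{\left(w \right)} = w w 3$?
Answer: $-13230$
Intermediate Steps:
$O{\left(w \right)} = 3 w^{2}$ ($O{\left(w \right)} = w^{2} \cdot 3 = 3 w^{2}$)
$c{\left(y,B \right)} = -3 + B + y$ ($c{\left(y,B \right)} = \left(B + y\right) - 3 = -3 + B + y$)
$c{\left(0 \left(-4\right),-7 \right)} O{\left(21 \right)} = \left(-3 - 7 + 0 \left(-4\right)\right) 3 \cdot 21^{2} = \left(-3 - 7 + 0\right) 3 \cdot 441 = \left(-10\right) 1323 = -13230$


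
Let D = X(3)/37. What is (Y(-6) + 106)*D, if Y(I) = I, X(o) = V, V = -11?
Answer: -1100/37 ≈ -29.730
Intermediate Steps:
X(o) = -11
D = -11/37 ≈ -0.29730
(Y(-6) + 106)*D = (-6 + 106)*(-11/37) = 100*(-11/37) = -1100/37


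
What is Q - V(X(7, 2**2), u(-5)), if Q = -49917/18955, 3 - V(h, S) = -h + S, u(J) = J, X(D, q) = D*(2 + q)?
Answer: -997667/18955 ≈ -52.633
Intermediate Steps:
V(h, S) = 3 + h - S (V(h, S) = 3 - (-h + S) = 3 - (S - h) = 3 + (h - S) = 3 + h - S)
Q = -49917/18955 (Q = -49917*1/18955 = -49917/18955 ≈ -2.6334)
Q - V(X(7, 2**2), u(-5)) = -49917/18955 - (3 + 7*(2 + 2**2) - 1*(-5)) = -49917/18955 - (3 + 7*(2 + 4) + 5) = -49917/18955 - (3 + 7*6 + 5) = -49917/18955 - (3 + 42 + 5) = -49917/18955 - 1*50 = -49917/18955 - 50 = -997667/18955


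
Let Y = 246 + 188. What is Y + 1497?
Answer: 1931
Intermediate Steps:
Y = 434
Y + 1497 = 434 + 1497 = 1931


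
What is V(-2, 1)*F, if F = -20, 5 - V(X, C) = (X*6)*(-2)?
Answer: 380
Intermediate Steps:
V(X, C) = 5 + 12*X (V(X, C) = 5 - X*6*(-2) = 5 - 6*X*(-2) = 5 - (-12)*X = 5 + 12*X)
V(-2, 1)*F = (5 + 12*(-2))*(-20) = (5 - 24)*(-20) = -19*(-20) = 380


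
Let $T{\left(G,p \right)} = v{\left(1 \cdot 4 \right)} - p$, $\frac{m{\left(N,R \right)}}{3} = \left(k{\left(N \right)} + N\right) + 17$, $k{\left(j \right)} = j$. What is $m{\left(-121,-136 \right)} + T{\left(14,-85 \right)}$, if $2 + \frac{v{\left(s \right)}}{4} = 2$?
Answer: $-590$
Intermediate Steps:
$v{\left(s \right)} = 0$ ($v{\left(s \right)} = -8 + 4 \cdot 2 = -8 + 8 = 0$)
$m{\left(N,R \right)} = 51 + 6 N$ ($m{\left(N,R \right)} = 3 \left(\left(N + N\right) + 17\right) = 3 \left(2 N + 17\right) = 3 \left(17 + 2 N\right) = 51 + 6 N$)
$T{\left(G,p \right)} = - p$ ($T{\left(G,p \right)} = 0 - p = - p$)
$m{\left(-121,-136 \right)} + T{\left(14,-85 \right)} = \left(51 + 6 \left(-121\right)\right) - -85 = \left(51 - 726\right) + 85 = -675 + 85 = -590$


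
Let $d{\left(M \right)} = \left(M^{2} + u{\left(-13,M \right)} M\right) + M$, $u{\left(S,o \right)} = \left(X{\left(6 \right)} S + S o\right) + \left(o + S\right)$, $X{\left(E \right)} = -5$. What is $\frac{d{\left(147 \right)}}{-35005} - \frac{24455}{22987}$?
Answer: $\frac{4428847921}{804659935} \approx 5.504$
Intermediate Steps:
$u{\left(S,o \right)} = o - 4 S + S o$ ($u{\left(S,o \right)} = \left(- 5 S + S o\right) + \left(o + S\right) = \left(- 5 S + S o\right) + \left(S + o\right) = o - 4 S + S o$)
$d{\left(M \right)} = M + M^{2} + M \left(52 - 12 M\right)$ ($d{\left(M \right)} = \left(M^{2} + \left(M - -52 - 13 M\right) M\right) + M = \left(M^{2} + \left(M + 52 - 13 M\right) M\right) + M = \left(M^{2} + \left(52 - 12 M\right) M\right) + M = \left(M^{2} + M \left(52 - 12 M\right)\right) + M = M + M^{2} + M \left(52 - 12 M\right)$)
$\frac{d{\left(147 \right)}}{-35005} - \frac{24455}{22987} = \frac{147 \left(53 - 1617\right)}{-35005} - \frac{24455}{22987} = 147 \left(53 - 1617\right) \left(- \frac{1}{35005}\right) - \frac{24455}{22987} = 147 \left(-1564\right) \left(- \frac{1}{35005}\right) - \frac{24455}{22987} = \left(-229908\right) \left(- \frac{1}{35005}\right) - \frac{24455}{22987} = \frac{229908}{35005} - \frac{24455}{22987} = \frac{4428847921}{804659935}$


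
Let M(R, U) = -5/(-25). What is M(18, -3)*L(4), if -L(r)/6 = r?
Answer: -24/5 ≈ -4.8000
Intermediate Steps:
M(R, U) = ⅕ (M(R, U) = -5*(-1/25) = ⅕)
L(r) = -6*r
M(18, -3)*L(4) = (-6*4)/5 = (⅕)*(-24) = -24/5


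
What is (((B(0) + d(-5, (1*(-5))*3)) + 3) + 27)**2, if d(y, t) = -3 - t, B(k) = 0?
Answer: 1764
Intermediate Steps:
(((B(0) + d(-5, (1*(-5))*3)) + 3) + 27)**2 = (((0 + (-3 - 1*(-5)*3)) + 3) + 27)**2 = (((0 + (-3 - (-5)*3)) + 3) + 27)**2 = (((0 + (-3 - 1*(-15))) + 3) + 27)**2 = (((0 + (-3 + 15)) + 3) + 27)**2 = (((0 + 12) + 3) + 27)**2 = ((12 + 3) + 27)**2 = (15 + 27)**2 = 42**2 = 1764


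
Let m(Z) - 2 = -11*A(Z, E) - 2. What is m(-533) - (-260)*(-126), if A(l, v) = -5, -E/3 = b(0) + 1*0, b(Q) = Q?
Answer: -32705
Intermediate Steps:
E = 0 (E = -3*(0 + 1*0) = -3*(0 + 0) = -3*0 = 0)
m(Z) = 55 (m(Z) = 2 + (-11*(-5) - 2) = 2 + (55 - 2) = 2 + 53 = 55)
m(-533) - (-260)*(-126) = 55 - (-260)*(-126) = 55 - 1*32760 = 55 - 32760 = -32705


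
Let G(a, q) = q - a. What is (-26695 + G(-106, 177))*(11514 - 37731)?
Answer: 692443404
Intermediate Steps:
(-26695 + G(-106, 177))*(11514 - 37731) = (-26695 + (177 - 1*(-106)))*(11514 - 37731) = (-26695 + (177 + 106))*(-26217) = (-26695 + 283)*(-26217) = -26412*(-26217) = 692443404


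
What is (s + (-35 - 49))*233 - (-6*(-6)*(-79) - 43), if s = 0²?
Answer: -16685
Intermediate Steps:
s = 0
(s + (-35 - 49))*233 - (-6*(-6)*(-79) - 43) = (0 + (-35 - 49))*233 - (-6*(-6)*(-79) - 43) = (0 - 84)*233 - (36*(-79) - 43) = -84*233 - (-2844 - 43) = -19572 - 1*(-2887) = -19572 + 2887 = -16685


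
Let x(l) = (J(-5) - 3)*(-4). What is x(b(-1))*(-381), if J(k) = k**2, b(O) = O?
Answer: 33528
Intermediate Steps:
x(l) = -88 (x(l) = ((-5)**2 - 3)*(-4) = (25 - 3)*(-4) = 22*(-4) = -88)
x(b(-1))*(-381) = -88*(-381) = 33528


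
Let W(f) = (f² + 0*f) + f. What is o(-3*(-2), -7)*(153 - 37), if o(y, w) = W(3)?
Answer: 1392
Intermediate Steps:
W(f) = f + f² (W(f) = (f² + 0) + f = f² + f = f + f²)
o(y, w) = 12 (o(y, w) = 3*(1 + 3) = 3*4 = 12)
o(-3*(-2), -7)*(153 - 37) = 12*(153 - 37) = 12*116 = 1392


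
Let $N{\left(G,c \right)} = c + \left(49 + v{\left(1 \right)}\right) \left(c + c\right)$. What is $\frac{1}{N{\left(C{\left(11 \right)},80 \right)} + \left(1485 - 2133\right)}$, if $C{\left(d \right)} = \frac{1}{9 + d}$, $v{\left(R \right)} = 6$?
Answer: $\frac{1}{8232} \approx 0.00012148$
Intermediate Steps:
$N{\left(G,c \right)} = 111 c$ ($N{\left(G,c \right)} = c + \left(49 + 6\right) \left(c + c\right) = c + 55 \cdot 2 c = c + 110 c = 111 c$)
$\frac{1}{N{\left(C{\left(11 \right)},80 \right)} + \left(1485 - 2133\right)} = \frac{1}{111 \cdot 80 + \left(1485 - 2133\right)} = \frac{1}{8880 - 648} = \frac{1}{8232}$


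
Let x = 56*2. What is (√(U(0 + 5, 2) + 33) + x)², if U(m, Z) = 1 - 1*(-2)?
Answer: 13924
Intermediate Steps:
U(m, Z) = 3 (U(m, Z) = 1 + 2 = 3)
x = 112
(√(U(0 + 5, 2) + 33) + x)² = (√(3 + 33) + 112)² = (√36 + 112)² = (6 + 112)² = 118² = 13924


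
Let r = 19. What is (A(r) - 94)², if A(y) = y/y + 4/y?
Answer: 3108169/361 ≈ 8609.9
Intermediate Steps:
A(y) = 1 + 4/y
(A(r) - 94)² = ((4 + 19)/19 - 94)² = ((1/19)*23 - 94)² = (23/19 - 94)² = (-1763/19)² = 3108169/361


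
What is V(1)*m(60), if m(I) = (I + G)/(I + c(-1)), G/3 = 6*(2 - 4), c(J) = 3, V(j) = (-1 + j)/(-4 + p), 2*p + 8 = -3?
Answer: 0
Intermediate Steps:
p = -11/2 (p = -4 + (1/2)*(-3) = -4 - 3/2 = -11/2 ≈ -5.5000)
V(j) = 2/19 - 2*j/19 (V(j) = (-1 + j)/(-4 - 11/2) = (-1 + j)/(-19/2) = (-1 + j)*(-2/19) = 2/19 - 2*j/19)
G = -36 (G = 3*(6*(2 - 4)) = 3*(6*(-2)) = 3*(-12) = -36)
m(I) = (-36 + I)/(3 + I) (m(I) = (I - 36)/(I + 3) = (-36 + I)/(3 + I))
V(1)*m(60) = (2/19 - 2/19*1)*((-36 + 60)/(3 + 60)) = (2/19 - 2/19)*(24/63) = 0*((1/63)*24) = 0*(8/21) = 0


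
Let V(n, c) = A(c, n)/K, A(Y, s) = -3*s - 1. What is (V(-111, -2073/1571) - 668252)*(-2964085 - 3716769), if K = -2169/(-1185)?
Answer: 3226953068937824/723 ≈ 4.4633e+12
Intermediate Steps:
A(Y, s) = -1 - 3*s
K = 723/395 (K = -2169*(-1/1185) = 723/395 ≈ 1.8304)
V(n, c) = -395/723 - 395*n/241 (V(n, c) = (-1 - 3*n)/(723/395) = (-1 - 3*n)*(395/723) = -395/723 - 395*n/241)
(V(-111, -2073/1571) - 668252)*(-2964085 - 3716769) = ((-395/723 - 395/241*(-111)) - 668252)*(-2964085 - 3716769) = ((-395/723 + 43845/241) - 668252)*(-6680854) = (131140/723 - 668252)*(-6680854) = -483015056/723*(-6680854) = 3226953068937824/723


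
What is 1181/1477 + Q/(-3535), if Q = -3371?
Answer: 1307686/745885 ≈ 1.7532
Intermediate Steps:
1181/1477 + Q/(-3535) = 1181/1477 - 3371/(-3535) = 1181*(1/1477) - 3371*(-1/3535) = 1181/1477 + 3371/3535 = 1307686/745885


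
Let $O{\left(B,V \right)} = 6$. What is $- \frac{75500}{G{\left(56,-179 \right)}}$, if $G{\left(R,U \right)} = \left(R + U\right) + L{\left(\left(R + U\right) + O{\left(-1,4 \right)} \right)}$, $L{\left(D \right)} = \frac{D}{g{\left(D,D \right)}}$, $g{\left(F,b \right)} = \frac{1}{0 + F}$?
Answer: $- \frac{37750}{6783} \approx -5.5654$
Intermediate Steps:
$g{\left(F,b \right)} = \frac{1}{F}$
$L{\left(D \right)} = D^{2}$ ($L{\left(D \right)} = \frac{D}{\frac{1}{D}} = D D = D^{2}$)
$G{\left(R,U \right)} = R + U + \left(6 + R + U\right)^{2}$ ($G{\left(R,U \right)} = \left(R + U\right) + \left(\left(R + U\right) + 6\right)^{2} = \left(R + U\right) + \left(6 + R + U\right)^{2} = R + U + \left(6 + R + U\right)^{2}$)
$- \frac{75500}{G{\left(56,-179 \right)}} = - \frac{75500}{56 - 179 + \left(6 + 56 - 179\right)^{2}} = - \frac{75500}{56 - 179 + \left(-117\right)^{2}} = - \frac{75500}{56 - 179 + 13689} = - \frac{75500}{13566} = \left(-75500\right) \frac{1}{13566} = - \frac{37750}{6783}$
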